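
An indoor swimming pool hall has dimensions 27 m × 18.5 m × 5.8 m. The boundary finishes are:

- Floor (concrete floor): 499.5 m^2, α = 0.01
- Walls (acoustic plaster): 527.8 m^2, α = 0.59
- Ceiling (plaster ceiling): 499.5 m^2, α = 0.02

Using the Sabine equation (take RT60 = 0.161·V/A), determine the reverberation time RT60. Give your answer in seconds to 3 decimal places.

Total absorption A = 499.5×0.01 + 527.8×0.59 + 499.5×0.02
  = 4.995 + 311.402 + 9.990 = 326.387 m^2 sabins.
Room volume: 2897.1 m³.
T = 0.161 V/A = 0.161·2897.1/326.387 = 1.429 s.

1.429 seconds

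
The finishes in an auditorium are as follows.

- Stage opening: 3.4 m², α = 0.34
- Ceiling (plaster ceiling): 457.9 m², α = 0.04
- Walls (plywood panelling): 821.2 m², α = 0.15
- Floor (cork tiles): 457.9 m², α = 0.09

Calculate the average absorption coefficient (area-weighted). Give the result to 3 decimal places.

S = Σ Sᵢ = 3.4 + 457.9 + 821.2 + 457.9 = 1740.4 m².
Σ(Sᵢαᵢ) = 3.4*0.34 + 457.9*0.04 + 821.2*0.15 + 457.9*0.09 = 183.863.
ᾱ = 183.863 / 1740.4 = 0.106.

0.106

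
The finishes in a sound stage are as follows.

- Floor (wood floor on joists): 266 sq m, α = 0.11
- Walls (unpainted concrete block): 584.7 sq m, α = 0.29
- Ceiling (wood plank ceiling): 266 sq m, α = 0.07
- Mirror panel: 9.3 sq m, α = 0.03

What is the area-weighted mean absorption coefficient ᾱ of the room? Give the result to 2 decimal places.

S = Σ Sᵢ = 266 + 584.7 + 266 + 9.3 = 1126.0 sq m.
A = 266×0.11 + 584.7×0.29 + 266×0.07 + 9.3×0.03 = 217.722 sabins.
ᾱ = 217.722 / 1126.0 = 0.19.

0.19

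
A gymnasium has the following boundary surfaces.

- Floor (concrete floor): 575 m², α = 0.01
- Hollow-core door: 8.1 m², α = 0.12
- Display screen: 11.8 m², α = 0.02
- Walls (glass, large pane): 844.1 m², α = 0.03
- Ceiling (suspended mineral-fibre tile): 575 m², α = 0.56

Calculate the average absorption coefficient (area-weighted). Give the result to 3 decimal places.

0.176

S = Σ Sᵢ = 575 + 8.1 + 11.8 + 844.1 + 575 = 2014.0 m².
Σ(Sᵢαᵢ) = 575*0.01 + 8.1*0.12 + 11.8*0.02 + 844.1*0.03 + 575*0.56 = 354.281.
ᾱ = 354.281 / 2014.0 = 0.176.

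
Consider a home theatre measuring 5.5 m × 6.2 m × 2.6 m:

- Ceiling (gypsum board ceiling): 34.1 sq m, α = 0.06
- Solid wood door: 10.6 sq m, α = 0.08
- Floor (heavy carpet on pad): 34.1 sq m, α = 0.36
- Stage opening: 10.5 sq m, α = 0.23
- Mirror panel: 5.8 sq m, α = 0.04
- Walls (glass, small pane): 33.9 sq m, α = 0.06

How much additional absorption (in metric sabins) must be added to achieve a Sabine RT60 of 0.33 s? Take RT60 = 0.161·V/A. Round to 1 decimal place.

A₁ = Σ Sᵢαᵢ = 34.1·0.06 + 10.6·0.08 + 34.1·0.36 + 10.5·0.23 + 5.8·0.04 + 33.9·0.06 = 19.851 sabins.
V = 88.66 m³. Required absorption A₂ = 0.161 × 88.66 / 0.33 = 43.255 sabins.
ΔA = A₂ − A₁ = 43.255 − 19.851 = 23.4 sabins.

23.4 sabins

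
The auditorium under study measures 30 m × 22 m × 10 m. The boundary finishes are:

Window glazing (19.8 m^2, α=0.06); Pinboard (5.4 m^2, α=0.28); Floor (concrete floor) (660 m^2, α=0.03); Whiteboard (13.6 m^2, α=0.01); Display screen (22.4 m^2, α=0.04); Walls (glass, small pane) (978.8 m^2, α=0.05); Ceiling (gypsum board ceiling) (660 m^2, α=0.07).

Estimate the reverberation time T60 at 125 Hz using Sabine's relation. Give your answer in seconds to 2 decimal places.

Equivalent absorption area: A = 19.8·0.06 + 5.4·0.28 + 660·0.03 + 13.6·0.01 + 22.4·0.04 + 978.8·0.05 + 660·0.07 = 118.672 m^2.
V = 30·22·10 = 6600 m³.
Sabine: RT60 = 0.161 × 6600 / 118.672 = 8.95 s.

8.95 seconds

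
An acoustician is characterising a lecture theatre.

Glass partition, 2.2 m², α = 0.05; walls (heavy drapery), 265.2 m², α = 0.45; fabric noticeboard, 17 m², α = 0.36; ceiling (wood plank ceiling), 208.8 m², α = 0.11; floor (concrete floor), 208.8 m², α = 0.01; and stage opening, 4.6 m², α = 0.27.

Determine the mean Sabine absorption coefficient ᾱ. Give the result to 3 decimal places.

0.215

Total surface area S = 706.6 m².
Σ(Sᵢαᵢ) = 2.2·0.05 + 265.2·0.45 + 17·0.36 + 208.8·0.11 + 208.8·0.01 + 4.6·0.27 = 151.868.
ᾱ = A/S = 0.215.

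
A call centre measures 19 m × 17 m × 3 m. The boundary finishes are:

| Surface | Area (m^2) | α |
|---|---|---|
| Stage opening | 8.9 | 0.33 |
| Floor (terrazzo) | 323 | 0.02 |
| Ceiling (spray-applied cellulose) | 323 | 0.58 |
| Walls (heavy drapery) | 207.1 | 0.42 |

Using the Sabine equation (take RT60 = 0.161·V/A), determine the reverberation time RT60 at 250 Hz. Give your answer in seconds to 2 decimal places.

A = Σ Sᵢαᵢ = 8.9*0.33 + 323*0.02 + 323*0.58 + 207.1*0.42 = 283.719 sabins.
Volume V = 19 × 17 × 3 = 969 m³.
Sabine: RT60 = 0.161 × 969 / 283.719 = 0.55 s.

0.55 s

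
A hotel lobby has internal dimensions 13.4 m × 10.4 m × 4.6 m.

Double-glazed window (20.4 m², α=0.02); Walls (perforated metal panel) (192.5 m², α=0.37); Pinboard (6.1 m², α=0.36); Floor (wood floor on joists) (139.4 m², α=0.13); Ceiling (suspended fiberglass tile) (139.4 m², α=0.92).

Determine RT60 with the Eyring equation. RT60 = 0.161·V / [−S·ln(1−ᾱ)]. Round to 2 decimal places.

0.36 seconds

S = Σ Sᵢ = 497.8 m².
Absorption A = 20.4×0.02 + 192.5×0.37 + 6.1×0.36 + 139.4×0.13 + 139.4×0.92 = 220.199 sabins.
ᾱ = 220.199 / 497.8 = 0.4423.
−S·ln(1−ᾱ) = −497.8 × ln(1 − 0.4423) = 290.682.
V = 13.4 × 10.4 × 4.6 = 641.056 m³.
T = 0.161·V/[−S·ln(1−ᾱ)] = 0.161·641.056/290.682 = 0.36 s.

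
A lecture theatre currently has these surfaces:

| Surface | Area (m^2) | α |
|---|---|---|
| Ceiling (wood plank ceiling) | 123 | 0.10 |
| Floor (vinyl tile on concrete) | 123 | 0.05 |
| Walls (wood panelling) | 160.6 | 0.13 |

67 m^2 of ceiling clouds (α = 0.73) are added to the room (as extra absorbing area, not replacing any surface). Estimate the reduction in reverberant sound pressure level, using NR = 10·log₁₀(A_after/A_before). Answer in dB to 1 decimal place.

Summing Sᵢαᵢ: 12.300 + 6.150 + 20.878 → A_before = 39.328 sabins.
Added absorption = 67 × 0.73 = 48.910 sabins.
A_after = 39.328 + 48.910 = 88.238 sabins.
NR = 10·log₁₀(88.238/39.328) = 3.5 dB.

3.5 dB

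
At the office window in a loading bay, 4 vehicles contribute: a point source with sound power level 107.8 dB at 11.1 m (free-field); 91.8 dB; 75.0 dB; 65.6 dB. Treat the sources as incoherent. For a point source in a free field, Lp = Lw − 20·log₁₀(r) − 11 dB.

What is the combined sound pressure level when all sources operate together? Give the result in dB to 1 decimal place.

92.0 dB

Source at 11.1 m: Lp = 107.8 − 20·log₁₀(11.1) − 11 = 75.9 dB.
Converting to relative power and adding: 10^(75.9/10) + 10^(91.8/10) + 10^(75.0/10) + 10^(65.6/10) = 1.588e+09.
L_total = 10·log₁₀(1.588e+09) = 92.0 dB.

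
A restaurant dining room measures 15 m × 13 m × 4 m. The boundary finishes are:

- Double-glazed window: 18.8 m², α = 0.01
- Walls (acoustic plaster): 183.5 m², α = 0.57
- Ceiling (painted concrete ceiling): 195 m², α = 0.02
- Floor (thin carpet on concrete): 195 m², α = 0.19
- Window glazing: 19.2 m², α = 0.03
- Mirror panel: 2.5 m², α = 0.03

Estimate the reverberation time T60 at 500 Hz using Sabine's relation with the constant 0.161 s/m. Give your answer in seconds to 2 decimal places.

Equivalent absorption area: A = 18.8·0.01 + 183.5·0.57 + 195·0.02 + 195·0.19 + 19.2·0.03 + 2.5·0.03 = 146.384 m².
Room volume: 780 m³.
RT60 = 0.161 · V / A = 0.161 × 780 / 146.384 = 0.86 s.

0.86 sec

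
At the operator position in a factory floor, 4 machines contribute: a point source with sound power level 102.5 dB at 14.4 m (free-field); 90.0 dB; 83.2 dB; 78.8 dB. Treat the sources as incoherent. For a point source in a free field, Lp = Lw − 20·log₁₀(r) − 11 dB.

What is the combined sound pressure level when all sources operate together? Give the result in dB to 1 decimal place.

Source at 14.4 m: Lp = 102.5 − 20·log₁₀(14.4) − 11 = 68.3 dB.
Σ 10^(Lᵢ/10) = 1.292e+09.
Back to dB: 10·log₁₀ Σ = 91.1 dB.

91.1 dB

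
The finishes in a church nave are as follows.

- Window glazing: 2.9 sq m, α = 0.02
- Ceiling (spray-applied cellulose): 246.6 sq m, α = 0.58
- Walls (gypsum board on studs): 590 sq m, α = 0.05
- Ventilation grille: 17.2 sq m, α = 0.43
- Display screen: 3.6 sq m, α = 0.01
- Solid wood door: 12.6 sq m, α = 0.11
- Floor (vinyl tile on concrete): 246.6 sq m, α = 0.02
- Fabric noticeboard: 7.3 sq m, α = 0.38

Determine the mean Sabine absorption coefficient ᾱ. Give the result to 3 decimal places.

S = Σ Sᵢ = 2.9 + 246.6 + 590 + 17.2 + 3.6 + 12.6 + 246.6 + 7.3 = 1126.8 sq m.
Weighted sum Σ Sα = 189.110.
ᾱ = 189.110 / 1126.8 = 0.168.

0.168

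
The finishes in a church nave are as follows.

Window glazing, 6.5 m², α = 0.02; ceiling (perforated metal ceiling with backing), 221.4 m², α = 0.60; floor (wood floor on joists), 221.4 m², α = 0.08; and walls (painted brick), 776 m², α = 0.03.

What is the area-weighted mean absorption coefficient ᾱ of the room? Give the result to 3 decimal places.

Total surface area S = 1225.3 m².
Σ(Sᵢαᵢ) = 6.5·0.02 + 221.4·0.60 + 221.4·0.08 + 776·0.03 = 173.962.
ᾱ = 173.962 / 1225.3 = 0.142.

0.142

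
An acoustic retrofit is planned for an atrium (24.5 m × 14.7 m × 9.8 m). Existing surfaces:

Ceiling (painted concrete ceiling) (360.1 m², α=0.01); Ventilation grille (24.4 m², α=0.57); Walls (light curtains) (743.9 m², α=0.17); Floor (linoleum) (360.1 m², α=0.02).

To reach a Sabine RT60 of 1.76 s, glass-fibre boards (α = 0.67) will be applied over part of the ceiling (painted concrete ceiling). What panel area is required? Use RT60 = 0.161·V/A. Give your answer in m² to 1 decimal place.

260.1

Total absorption A₁ = 360.1*0.01 + 24.4*0.57 + 743.9*0.17 + 360.1*0.02
  = 3.601 + 13.908 + 126.463 + 7.202 = 151.174 m² sabins.
V = 3529.47 m³. Target absorption A₂ = 0.161 × 3529.47 / 1.76 = 322.866 sabins.
Absorption to add: 322.866 − 151.174 = 171.692 sabins.
Each m² of panel replacing the ceiling (painted concrete ceiling) adds (0.67 − 0.01) = 0.66 sabins.
Panel area = 171.692 / 0.66 = 260.1 m².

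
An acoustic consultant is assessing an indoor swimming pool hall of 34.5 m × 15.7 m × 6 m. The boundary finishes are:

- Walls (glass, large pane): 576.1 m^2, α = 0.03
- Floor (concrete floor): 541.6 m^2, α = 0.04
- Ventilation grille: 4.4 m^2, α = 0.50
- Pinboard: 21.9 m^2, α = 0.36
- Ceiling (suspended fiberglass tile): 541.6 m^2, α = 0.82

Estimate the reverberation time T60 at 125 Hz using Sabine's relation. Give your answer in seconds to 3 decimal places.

1.061 sec

Summing Sᵢαᵢ: 17.283 + 21.664 + 2.200 + 7.884 + 444.112 → A = 493.143 sabins.
Volume V = 34.5 × 15.7 × 6 = 3249.9 m³.
RT60 = 0.161 · V / A = 0.161 × 3249.9 / 493.143 = 1.061 s.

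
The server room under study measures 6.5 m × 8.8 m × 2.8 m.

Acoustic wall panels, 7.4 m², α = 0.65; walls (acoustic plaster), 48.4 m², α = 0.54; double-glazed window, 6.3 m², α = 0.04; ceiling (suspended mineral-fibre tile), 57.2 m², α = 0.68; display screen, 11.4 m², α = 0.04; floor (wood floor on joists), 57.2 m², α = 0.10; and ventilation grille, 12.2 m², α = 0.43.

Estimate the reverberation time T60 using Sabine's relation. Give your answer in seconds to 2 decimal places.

0.32 sec

Summing Sᵢαᵢ: 4.810 + 26.136 + 0.252 + 38.896 + 0.456 + 5.720 + 5.246 → A = 81.516 sabins.
V = 6.5·8.8·2.8 = 160.16 m³.
T = 0.161 V/A = 0.161·160.16/81.516 = 0.32 s.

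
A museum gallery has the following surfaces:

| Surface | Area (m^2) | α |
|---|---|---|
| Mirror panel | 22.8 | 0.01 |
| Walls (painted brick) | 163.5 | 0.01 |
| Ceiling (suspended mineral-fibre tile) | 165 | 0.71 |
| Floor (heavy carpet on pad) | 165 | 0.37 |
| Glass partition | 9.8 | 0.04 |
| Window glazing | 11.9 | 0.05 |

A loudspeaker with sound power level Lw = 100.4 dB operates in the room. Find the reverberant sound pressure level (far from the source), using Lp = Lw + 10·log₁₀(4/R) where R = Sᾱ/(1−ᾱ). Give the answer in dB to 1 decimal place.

A = 181.050 sabins; S = 538.0 m^2.
ᾱ = 181.050/538.0 = 0.3365; R = Sᾱ/(1−ᾱ) = 181.050/(1−0.3365) = 272.871 m^2.
Lp = Lw + 10 log₁₀(4/R) = 100.4 -18.34 = 82.1 dB.

82.1 dB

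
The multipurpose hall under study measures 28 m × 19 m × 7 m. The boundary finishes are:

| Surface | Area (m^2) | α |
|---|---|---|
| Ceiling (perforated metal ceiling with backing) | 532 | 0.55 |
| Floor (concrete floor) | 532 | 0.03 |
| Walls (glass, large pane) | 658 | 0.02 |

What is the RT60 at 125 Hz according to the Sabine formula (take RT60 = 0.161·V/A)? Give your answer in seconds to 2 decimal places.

Equivalent absorption area: A = 532*0.55 + 532*0.03 + 658*0.02 = 321.720 m^2.
Room volume: 3724 m³.
T = 0.161 V/A = 0.161·3724/321.720 = 1.86 s.

1.86 seconds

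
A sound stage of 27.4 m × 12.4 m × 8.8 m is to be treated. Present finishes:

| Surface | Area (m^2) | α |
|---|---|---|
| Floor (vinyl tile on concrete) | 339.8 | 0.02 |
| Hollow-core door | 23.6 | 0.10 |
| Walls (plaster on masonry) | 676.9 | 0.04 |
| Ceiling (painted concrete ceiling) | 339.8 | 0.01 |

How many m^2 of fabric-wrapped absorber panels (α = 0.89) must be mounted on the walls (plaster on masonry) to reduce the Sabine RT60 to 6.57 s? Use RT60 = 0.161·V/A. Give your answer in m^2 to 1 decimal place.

39.6

Summing Sᵢαᵢ: 6.796 + 2.360 + 27.076 + 3.398 → A₁ = 39.630 sabins.
Required A₂ = 0.161·2989.888/6.57 = 73.268 sabins.
ΔA needed = 73.268 − 39.630 = 33.638 sabins.
Each m^2 of panel replacing the walls (plaster on masonry) adds (0.89 − 0.04) = 0.85 sabins.
Panel area = 33.638 / 0.85 = 39.6 m^2.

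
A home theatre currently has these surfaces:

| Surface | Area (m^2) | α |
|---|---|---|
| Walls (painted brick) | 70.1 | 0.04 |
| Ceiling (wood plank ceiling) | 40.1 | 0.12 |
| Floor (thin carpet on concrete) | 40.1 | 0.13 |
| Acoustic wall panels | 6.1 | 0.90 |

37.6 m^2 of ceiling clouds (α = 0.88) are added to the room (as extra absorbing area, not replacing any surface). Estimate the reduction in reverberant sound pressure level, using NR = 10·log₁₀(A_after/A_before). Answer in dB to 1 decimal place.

Summing Sᵢαᵢ: 2.804 + 4.812 + 5.213 + 5.490 → A_before = 18.319 sabins.
Treatment contributes 37.6·0.88 = 33.088 sabins.
New total A_after = 51.407 sabins.
Reduction = 10 log₁₀(A_after/A_before) = 10 log₁₀(2.8062) = 4.5 dB.

4.5 dB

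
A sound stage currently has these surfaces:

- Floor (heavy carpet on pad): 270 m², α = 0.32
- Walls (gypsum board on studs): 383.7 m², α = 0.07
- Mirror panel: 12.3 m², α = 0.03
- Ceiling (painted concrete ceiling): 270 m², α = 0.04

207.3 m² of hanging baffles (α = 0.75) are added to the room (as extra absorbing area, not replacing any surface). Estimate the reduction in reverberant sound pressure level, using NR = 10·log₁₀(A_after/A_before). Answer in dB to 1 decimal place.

Total absorption A_before = 270×0.32 + 383.7×0.07 + 12.3×0.03 + 270×0.04
  = 86.400 + 26.859 + 0.369 + 10.800 = 124.428 m² sabins.
Added absorption = 207.3 × 0.75 = 155.475 sabins.
New total A_after = 279.903 sabins.
Reduction = 10 log₁₀(A_after/A_before) = 10 log₁₀(2.2495) = 3.5 dB.

3.5 dB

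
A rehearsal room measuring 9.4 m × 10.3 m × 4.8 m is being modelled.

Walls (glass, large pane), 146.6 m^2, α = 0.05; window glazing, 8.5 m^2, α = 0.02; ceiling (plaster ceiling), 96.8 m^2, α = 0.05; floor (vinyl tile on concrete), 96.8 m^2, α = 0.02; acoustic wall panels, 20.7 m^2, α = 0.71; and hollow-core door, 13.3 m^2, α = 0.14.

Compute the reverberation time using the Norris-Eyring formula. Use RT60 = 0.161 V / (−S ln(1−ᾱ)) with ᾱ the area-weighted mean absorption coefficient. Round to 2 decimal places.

2.33 s

Total surface area S = 146.6 + 8.5 + 96.8 + 96.8 + 20.7 + 13.3 = 382.7 m^2.
Σ(Sᵢαᵢ) = 146.6·0.05 + 8.5·0.02 + 96.8·0.05 + 96.8·0.02 + 20.7·0.71 + 13.3·0.14 = 30.835.
Mean coefficient ᾱ = A/S = 0.0806.
Eyring denominator: −S ln(1−ᾱ) = 32.160.
V = 9.4 × 10.3 × 4.8 = 464.736 m³.
T = 0.161·V/[−S·ln(1−ᾱ)] = 0.161·464.736/32.160 = 2.33 s.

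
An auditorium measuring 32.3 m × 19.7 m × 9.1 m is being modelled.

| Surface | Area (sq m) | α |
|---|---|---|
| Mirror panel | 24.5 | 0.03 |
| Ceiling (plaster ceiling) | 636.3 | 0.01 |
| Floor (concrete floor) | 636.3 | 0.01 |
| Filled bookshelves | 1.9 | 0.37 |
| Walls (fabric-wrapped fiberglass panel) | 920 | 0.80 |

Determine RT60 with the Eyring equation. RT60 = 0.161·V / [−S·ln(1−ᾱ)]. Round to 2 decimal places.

1.02 s

Total surface area S = 24.5 + 636.3 + 636.3 + 1.9 + 920 = 2219.0 sq m.
Σ(Sᵢαᵢ) = 24.5×0.03 + 636.3×0.01 + 636.3×0.01 + 1.9×0.37 + 920×0.80 = 750.164.
Mean coefficient ᾱ = A/S = 0.3381.
Eyring denominator: −S ln(1−ᾱ) = 915.650.
V = 32.3 × 19.7 × 9.1 = 5790.421 m³.
RT60 = 0.161 × 5790.421 / 915.650 = 1.02 s.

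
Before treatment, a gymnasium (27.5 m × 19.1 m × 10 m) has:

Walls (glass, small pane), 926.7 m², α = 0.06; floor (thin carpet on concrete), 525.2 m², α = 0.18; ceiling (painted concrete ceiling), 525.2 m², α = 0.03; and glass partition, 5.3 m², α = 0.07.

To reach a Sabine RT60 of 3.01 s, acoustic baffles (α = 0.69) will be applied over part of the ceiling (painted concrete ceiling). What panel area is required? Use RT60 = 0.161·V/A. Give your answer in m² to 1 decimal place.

173.8

A₁ = Σ Sᵢαᵢ = 926.7·0.06 + 525.2·0.18 + 525.2·0.03 + 5.3·0.07 = 166.265 sabins.
V = 5252.5 m³. Target absorption A₂ = 0.161 × 5252.5 / 3.01 = 280.948 sabins.
ΔA needed = 280.948 − 166.265 = 114.683 sabins.
Net gain per m²: Δα = 0.69 − 0.03 = 0.66.
Panel area = 114.683 / 0.66 = 173.8 m².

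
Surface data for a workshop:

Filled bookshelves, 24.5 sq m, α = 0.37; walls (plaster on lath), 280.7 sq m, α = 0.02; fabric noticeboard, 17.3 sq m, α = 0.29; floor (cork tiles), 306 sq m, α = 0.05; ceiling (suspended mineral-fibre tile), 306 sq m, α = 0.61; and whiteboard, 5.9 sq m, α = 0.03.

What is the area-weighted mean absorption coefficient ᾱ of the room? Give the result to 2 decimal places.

Total surface area S = 940.4 sq m.
A = 24.5·0.37 + 280.7·0.02 + 17.3·0.29 + 306·0.05 + 306·0.61 + 5.9·0.03 = 221.833 sabins.
ᾱ = 221.833 / 940.4 = 0.24.

0.24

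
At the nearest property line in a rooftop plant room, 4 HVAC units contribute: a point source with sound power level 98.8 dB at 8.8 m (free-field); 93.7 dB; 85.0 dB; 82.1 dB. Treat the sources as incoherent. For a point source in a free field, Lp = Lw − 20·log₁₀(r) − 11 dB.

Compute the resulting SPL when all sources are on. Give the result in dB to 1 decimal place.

Source at 8.8 m: Lp = 98.8 − 20·log₁₀(8.8) − 11 = 68.9 dB.
Σ 10^(Lᵢ/10) = 2.83e+09.
Combined level = 10 log₁₀(2.83e+09) = 94.5 dB.

94.5 dB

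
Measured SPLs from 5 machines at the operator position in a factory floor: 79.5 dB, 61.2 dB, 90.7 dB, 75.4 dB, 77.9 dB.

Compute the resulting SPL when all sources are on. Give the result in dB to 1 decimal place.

Converting to relative power and adding: 10^(79.5/10) + 10^(61.2/10) + 10^(90.7/10) + 10^(75.4/10) + 10^(77.9/10) = 1.362e+09.
Back to dB: 10·log₁₀ Σ = 91.3 dB.

91.3 dB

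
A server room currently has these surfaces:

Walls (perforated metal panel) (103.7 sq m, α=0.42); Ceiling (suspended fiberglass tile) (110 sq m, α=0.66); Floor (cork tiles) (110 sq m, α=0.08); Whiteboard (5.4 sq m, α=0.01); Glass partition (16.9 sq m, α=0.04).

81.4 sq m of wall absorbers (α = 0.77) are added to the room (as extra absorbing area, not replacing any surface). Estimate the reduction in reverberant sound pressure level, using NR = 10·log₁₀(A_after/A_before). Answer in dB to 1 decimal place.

1.8 dB

A_before = Σ Sᵢαᵢ = 103.7*0.42 + 110*0.66 + 110*0.08 + 5.4*0.01 + 16.9*0.04 = 125.684 sabins.
Added absorption = 81.4 × 0.77 = 62.678 sabins.
A_after = 125.684 + 62.678 = 188.362 sabins.
Reduction = 10 log₁₀(A_after/A_before) = 10 log₁₀(1.4987) = 1.8 dB.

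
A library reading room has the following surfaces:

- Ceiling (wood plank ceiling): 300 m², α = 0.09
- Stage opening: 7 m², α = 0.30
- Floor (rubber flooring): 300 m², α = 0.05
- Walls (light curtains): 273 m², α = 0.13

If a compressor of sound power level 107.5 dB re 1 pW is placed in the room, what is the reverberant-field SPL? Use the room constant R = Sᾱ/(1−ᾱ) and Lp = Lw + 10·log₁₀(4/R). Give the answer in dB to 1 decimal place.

94.1 dB

A = 79.590 sabins; S = 880.0 m².
ᾱ = 0.0904, so room constant R = A/(1−ᾱ) = 87.500 m².
Lp = 107.5 + 10·log₁₀(4/87.500) = 107.5 + (-13.40) = 94.1 dB.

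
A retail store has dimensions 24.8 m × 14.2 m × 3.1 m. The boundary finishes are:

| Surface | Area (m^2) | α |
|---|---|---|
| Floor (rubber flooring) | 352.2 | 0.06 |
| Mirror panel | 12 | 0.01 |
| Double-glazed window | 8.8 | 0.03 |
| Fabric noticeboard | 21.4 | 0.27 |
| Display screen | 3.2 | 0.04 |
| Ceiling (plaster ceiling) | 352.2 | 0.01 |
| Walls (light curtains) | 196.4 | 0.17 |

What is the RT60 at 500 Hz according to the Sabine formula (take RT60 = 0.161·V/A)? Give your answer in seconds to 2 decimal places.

2.73 seconds

Summing Sᵢαᵢ: 21.132 + 0.120 + 0.264 + 5.778 + 0.128 + 3.522 + 33.388 → A = 64.332 sabins.
Volume V = 24.8 × 14.2 × 3.1 = 1091.696 m³.
RT60 = 0.161 · V / A = 0.161 × 1091.696 / 64.332 = 2.73 s.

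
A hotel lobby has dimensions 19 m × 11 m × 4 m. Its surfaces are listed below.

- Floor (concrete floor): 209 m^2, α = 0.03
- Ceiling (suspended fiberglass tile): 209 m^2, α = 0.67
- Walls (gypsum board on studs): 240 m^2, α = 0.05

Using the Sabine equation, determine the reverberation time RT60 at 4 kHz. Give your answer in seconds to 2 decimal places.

0.85 s

Total absorption A = 209*0.03 + 209*0.67 + 240*0.05
  = 6.270 + 140.030 + 12.000 = 158.300 m^2 sabins.
Volume V = 19 × 11 × 4 = 836 m³.
RT60 = 0.161 · V / A = 0.161 × 836 / 158.300 = 0.85 s.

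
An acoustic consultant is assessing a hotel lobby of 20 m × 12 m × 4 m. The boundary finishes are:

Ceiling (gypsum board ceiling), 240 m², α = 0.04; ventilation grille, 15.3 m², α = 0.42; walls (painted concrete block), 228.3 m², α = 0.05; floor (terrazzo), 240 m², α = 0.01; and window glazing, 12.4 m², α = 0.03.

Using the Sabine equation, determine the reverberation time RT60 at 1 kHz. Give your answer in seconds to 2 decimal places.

Total absorption A = 240*0.04 + 15.3*0.42 + 228.3*0.05 + 240*0.01 + 12.4*0.03
  = 9.600 + 6.426 + 11.415 + 2.400 + 0.372 = 30.213 m² sabins.
Volume V = 20 × 12 × 4 = 960 m³.
Sabine: RT60 = 0.161 × 960 / 30.213 = 5.12 s.

5.12 s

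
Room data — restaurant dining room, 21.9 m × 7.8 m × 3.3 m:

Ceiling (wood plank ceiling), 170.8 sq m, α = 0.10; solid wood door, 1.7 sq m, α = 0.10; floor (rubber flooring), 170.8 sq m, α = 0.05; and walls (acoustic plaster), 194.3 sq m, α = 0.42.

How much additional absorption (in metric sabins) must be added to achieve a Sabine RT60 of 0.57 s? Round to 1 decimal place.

51.8 sabins

Equivalent absorption area: A₁ = 170.8×0.10 + 1.7×0.10 + 170.8×0.05 + 194.3×0.42 = 107.396 sq m.
V = 563.706 m³. Required absorption A₂ = 0.161 × 563.706 / 0.57 = 159.222 sabins.
Shortfall: 159.222 − 107.396 = 51.8 sabins.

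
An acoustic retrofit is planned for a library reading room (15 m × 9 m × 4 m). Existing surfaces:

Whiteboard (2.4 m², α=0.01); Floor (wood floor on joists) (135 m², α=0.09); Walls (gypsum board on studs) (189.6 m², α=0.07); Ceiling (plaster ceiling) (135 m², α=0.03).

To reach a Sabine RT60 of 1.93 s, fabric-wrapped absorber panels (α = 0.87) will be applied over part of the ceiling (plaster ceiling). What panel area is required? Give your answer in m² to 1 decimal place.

18.5

A₁ = Σ Sᵢαᵢ = 2.4*0.01 + 135*0.09 + 189.6*0.07 + 135*0.03 = 29.496 sabins.
Required A₂ = 0.161·540/1.93 = 45.047 sabins.
ΔA needed = 45.047 − 29.496 = 15.551 sabins.
Each m² of panel replacing the ceiling (plaster ceiling) adds (0.87 − 0.03) = 0.84 sabins.
Area = ΔA/Δα = 15.551/0.84 = 18.5 m².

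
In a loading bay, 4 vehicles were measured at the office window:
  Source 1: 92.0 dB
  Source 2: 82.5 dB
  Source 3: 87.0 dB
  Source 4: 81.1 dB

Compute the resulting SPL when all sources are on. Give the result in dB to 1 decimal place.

93.8 dB

Converting to relative power and adding: 10^(92.0/10) + 10^(82.5/10) + 10^(87.0/10) + 10^(81.1/10) = 2.393e+09.
Back to dB: 10·log₁₀ Σ = 93.8 dB.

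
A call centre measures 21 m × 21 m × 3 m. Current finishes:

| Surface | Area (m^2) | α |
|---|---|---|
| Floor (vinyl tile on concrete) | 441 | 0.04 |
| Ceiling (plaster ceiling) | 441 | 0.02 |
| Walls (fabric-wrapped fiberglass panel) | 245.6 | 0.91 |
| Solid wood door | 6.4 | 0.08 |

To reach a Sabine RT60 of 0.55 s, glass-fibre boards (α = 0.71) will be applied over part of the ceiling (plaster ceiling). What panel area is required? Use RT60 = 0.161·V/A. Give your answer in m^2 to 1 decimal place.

Summing Sᵢαᵢ: 17.640 + 8.820 + 223.496 + 0.512 → A₁ = 250.468 sabins.
V = 1323 m³. Target absorption A₂ = 0.161 × 1323 / 0.55 = 387.278 sabins.
Absorption to add: 387.278 − 250.468 = 136.810 sabins.
Net gain per m^2: Δα = 0.71 − 0.02 = 0.69.
Area = ΔA/Δα = 136.810/0.69 = 198.3 m^2.

198.3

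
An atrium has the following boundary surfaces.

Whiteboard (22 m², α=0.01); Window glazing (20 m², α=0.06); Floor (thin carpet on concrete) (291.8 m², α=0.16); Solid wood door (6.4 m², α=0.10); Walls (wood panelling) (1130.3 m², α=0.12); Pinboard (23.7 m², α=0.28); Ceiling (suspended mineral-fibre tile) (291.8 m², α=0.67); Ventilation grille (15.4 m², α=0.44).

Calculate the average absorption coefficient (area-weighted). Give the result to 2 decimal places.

0.22

S = Σ Sᵢ = 22 + 20 + 291.8 + 6.4 + 1130.3 + 23.7 + 291.8 + 15.4 = 1801.4 m².
Weighted sum Σ Sα = 393.302.
ᾱ = 393.302 / 1801.4 = 0.22.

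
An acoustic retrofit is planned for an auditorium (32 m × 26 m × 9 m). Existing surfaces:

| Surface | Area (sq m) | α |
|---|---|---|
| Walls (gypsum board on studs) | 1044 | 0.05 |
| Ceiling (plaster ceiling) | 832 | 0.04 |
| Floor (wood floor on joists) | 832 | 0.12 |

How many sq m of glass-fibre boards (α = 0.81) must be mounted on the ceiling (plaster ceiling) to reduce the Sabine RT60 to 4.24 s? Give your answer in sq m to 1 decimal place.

Summing Sᵢαᵢ: 52.200 + 33.280 + 99.840 → A₁ = 185.320 sabins.
V = 7488 m³. Target absorption A₂ = 0.161 × 7488 / 4.24 = 284.332 sabins.
Absorption to add: 284.332 − 185.320 = 99.012 sabins.
Each sq m of panel replacing the ceiling (plaster ceiling) adds (0.81 − 0.04) = 0.77 sabins.
Panel area = 99.012 / 0.77 = 128.6 sq m.

128.6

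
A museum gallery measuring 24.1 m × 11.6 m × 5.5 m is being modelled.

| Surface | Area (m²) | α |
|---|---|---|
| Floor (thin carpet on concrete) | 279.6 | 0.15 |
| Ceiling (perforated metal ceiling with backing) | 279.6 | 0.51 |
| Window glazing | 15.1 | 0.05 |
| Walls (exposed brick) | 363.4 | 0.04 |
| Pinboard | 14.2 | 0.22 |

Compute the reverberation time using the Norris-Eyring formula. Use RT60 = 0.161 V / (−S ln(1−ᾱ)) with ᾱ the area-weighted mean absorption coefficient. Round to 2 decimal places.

1.08 s

S = Σ Sᵢ = 951.9 m².
Σ(Sᵢαᵢ) = 279.6·0.15 + 279.6·0.51 + 15.1·0.05 + 363.4·0.04 + 14.2·0.22 = 202.951.
ᾱ = 202.951 / 951.9 = 0.2132.
−S·ln(1−ᾱ) = −951.9 × ln(1 − 0.2132) = 228.248.
V = 24.1 × 11.6 × 5.5 = 1537.58 m³.
T = 0.161·V/[−S·ln(1−ᾱ)] = 0.161·1537.58/228.248 = 1.08 s.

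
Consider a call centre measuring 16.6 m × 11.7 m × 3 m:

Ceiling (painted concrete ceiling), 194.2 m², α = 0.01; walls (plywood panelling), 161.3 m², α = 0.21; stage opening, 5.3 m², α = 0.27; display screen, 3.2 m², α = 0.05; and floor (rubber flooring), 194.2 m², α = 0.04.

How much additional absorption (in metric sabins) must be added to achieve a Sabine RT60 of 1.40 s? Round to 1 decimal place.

Equivalent absorption area: A₁ = 194.2·0.01 + 161.3·0.21 + 5.3·0.27 + 3.2·0.05 + 194.2·0.04 = 45.174 m².
Target A₂ = 0.161·582.66/1.40 = 67.006 sabins (V = 582.66 m³).
Shortfall: 67.006 − 45.174 = 21.8 sabins.

21.8 sabins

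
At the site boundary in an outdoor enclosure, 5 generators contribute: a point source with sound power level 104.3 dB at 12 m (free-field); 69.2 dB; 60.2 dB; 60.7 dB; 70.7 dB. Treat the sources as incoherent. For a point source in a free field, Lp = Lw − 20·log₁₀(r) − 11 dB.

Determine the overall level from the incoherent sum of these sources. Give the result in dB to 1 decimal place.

75.7 dB

Source at 12 m: Lp = 104.3 − 20·log₁₀(12) − 11 = 71.7 dB.
Converting to relative power and adding: 10^(71.7/10) + 10^(69.2/10) + 10^(60.2/10) + 10^(60.7/10) + 10^(70.7/10) = 3.708e+07.
L_total = 10·log₁₀(3.708e+07) = 75.7 dB.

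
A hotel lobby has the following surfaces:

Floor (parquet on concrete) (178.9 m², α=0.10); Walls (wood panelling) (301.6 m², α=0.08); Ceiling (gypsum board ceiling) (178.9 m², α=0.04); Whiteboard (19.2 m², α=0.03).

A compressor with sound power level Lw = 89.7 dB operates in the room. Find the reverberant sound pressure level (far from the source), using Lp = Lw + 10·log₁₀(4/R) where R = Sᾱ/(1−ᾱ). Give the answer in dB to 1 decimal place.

78.4 dB

A = 49.750 sabins; S = 678.6 m².
ᾱ = 0.0733, so room constant R = A/(1−ᾱ) = 53.685 m².
Lp = 89.7 + 10·log₁₀(4/53.685) = 89.7 + (-11.28) = 78.4 dB.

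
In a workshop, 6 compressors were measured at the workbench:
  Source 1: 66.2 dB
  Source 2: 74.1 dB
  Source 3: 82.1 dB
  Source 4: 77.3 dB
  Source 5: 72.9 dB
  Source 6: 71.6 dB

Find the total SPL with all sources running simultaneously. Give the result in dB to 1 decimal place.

Σ 10^(Lᵢ/10) = 2.797e+08.
L_total = 10·log₁₀(2.797e+08) = 84.5 dB.

84.5 dB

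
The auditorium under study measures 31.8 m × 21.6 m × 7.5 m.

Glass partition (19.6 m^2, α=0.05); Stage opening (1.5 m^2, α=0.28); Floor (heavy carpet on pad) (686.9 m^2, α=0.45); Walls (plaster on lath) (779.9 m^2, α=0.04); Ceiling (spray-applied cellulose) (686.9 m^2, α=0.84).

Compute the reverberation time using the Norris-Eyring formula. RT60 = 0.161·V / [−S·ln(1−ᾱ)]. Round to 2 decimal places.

S = Σ Sᵢ = 2174.8 m^2.
Σ(Sᵢαᵢ) = 19.6×0.05 + 1.5×0.28 + 686.9×0.45 + 779.9×0.04 + 686.9×0.84 = 918.697.
ᾱ = 918.697 / 2174.8 = 0.4224.
Eyring denominator: −S ln(1−ᾱ) = 1193.691.
V = 31.8 × 21.6 × 7.5 = 5151.6 m³.
T = 0.161·V/[−S·ln(1−ᾱ)] = 0.161·5151.6/1193.691 = 0.69 s.

0.69 seconds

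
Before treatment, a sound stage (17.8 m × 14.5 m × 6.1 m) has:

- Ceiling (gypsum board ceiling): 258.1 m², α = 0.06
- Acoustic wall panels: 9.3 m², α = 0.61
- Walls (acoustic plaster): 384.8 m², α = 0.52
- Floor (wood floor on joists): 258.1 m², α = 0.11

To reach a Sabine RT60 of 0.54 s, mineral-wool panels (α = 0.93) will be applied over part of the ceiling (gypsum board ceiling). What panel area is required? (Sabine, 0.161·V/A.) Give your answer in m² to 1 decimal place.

Summing Sᵢαᵢ: 15.486 + 5.673 + 200.096 + 28.391 → A₁ = 249.646 sabins.
V = 1574.41 m³. Target absorption A₂ = 0.161 × 1574.41 / 0.54 = 469.407 sabins.
Absorption to add: 469.407 − 249.646 = 219.761 sabins.
Each m² of panel replacing the ceiling (gypsum board ceiling) adds (0.93 − 0.06) = 0.87 sabins.
Area = ΔA/Δα = 219.761/0.87 = 252.6 m².

252.6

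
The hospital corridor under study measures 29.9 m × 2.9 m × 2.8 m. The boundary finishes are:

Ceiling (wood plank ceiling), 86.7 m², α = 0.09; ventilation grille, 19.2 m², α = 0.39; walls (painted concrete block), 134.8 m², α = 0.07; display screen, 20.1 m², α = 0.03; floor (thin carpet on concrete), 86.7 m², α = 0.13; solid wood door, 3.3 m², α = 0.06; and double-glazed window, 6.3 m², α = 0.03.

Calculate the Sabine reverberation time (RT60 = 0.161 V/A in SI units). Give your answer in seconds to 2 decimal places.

1.06 sec

Total absorption A = 86.7*0.09 + 19.2*0.39 + 134.8*0.07 + 20.1*0.03 + 86.7*0.13 + 3.3*0.06 + 6.3*0.03
  = 7.803 + 7.488 + 9.436 + 0.603 + 11.271 + 0.198 + 0.189 = 36.988 m² sabins.
Room volume: 242.788 m³.
T = 0.161 V/A = 0.161·242.788/36.988 = 1.06 s.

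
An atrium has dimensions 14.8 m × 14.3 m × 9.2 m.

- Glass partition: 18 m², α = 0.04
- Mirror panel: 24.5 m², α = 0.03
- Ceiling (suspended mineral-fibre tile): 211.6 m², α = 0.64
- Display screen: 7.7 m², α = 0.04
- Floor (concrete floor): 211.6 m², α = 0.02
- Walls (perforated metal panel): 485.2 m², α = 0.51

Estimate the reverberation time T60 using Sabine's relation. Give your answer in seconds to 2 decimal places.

Total absorption A = 18×0.04 + 24.5×0.03 + 211.6×0.64 + 7.7×0.04 + 211.6×0.02 + 485.2×0.51
  = 0.720 + 0.735 + 135.424 + 0.308 + 4.232 + 247.452 = 388.871 m² sabins.
V = 14.8·14.3·9.2 = 1947.088 m³.
Sabine: RT60 = 0.161 × 1947.088 / 388.871 = 0.81 s.

0.81 seconds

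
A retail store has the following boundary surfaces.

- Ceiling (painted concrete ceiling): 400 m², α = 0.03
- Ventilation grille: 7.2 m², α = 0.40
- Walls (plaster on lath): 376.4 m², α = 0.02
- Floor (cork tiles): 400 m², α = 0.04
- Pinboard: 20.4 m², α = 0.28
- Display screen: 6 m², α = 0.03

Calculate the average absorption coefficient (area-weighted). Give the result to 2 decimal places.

Total surface area S = 1210.0 m².
Weighted sum Σ Sα = 44.300.
ᾱ = A/S = 0.04.

0.04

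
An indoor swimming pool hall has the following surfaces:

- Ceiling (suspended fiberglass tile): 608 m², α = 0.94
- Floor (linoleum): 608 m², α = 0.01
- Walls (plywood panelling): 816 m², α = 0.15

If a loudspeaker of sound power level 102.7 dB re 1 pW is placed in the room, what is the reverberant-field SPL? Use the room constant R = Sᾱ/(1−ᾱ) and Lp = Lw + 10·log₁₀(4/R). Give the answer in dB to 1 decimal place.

78.4 dB

Σ(Sᵢαᵢ) = 608×0.94 + 608×0.01 + 816×0.15 = 700.000; total area S = 2032.0 m².
ᾱ = 700.000/2032.0 = 0.3445; R = Sᾱ/(1−ᾱ) = 700.000/(1−0.3445) = 1067.887 m².
Lp = 102.7 + 10·log₁₀(4/1067.887) = 102.7 + (-24.26) = 78.4 dB.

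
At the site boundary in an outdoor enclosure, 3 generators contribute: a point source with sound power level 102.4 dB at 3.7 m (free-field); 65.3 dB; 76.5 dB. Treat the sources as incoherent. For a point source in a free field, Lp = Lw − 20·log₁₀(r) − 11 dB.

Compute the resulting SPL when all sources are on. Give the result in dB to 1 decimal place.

Source at 3.7 m: Lp = 102.4 − 20·log₁₀(3.7) − 11 = 80.0 dB.
Σ 10^(Lᵢ/10) = 1.481e+08.
Back to dB: 10·log₁₀ Σ = 81.7 dB.

81.7 dB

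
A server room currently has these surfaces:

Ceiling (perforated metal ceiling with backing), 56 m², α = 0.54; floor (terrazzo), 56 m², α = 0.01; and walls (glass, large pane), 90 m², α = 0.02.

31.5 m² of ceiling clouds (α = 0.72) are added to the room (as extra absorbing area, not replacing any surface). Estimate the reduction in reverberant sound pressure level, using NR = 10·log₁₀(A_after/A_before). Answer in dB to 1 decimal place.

Summing Sᵢαᵢ: 30.240 + 0.560 + 1.800 → A_before = 32.600 sabins.
Treatment contributes 31.5·0.72 = 22.680 sabins.
A_after = 32.600 + 22.680 = 55.280 sabins.
NR = 10·log₁₀(55.280/32.600) = 2.3 dB.

2.3 dB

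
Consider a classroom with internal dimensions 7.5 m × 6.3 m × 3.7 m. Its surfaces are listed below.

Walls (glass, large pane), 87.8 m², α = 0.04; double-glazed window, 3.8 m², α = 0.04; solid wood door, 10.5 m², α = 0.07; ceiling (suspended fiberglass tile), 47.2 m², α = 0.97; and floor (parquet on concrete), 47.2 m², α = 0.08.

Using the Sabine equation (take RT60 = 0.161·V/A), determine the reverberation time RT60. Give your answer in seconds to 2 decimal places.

0.52 s

Equivalent absorption area: A = 87.8×0.04 + 3.8×0.04 + 10.5×0.07 + 47.2×0.97 + 47.2×0.08 = 53.959 m².
Room volume: 174.825 m³.
Sabine: RT60 = 0.161 × 174.825 / 53.959 = 0.52 s.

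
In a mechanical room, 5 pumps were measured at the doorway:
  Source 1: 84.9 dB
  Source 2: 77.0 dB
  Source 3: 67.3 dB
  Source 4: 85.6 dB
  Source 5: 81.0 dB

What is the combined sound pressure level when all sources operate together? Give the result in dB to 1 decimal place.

89.3 dB

Σ 10^(Lᵢ/10) = 8.535e+08.
L_total = 10·log₁₀(8.535e+08) = 89.3 dB.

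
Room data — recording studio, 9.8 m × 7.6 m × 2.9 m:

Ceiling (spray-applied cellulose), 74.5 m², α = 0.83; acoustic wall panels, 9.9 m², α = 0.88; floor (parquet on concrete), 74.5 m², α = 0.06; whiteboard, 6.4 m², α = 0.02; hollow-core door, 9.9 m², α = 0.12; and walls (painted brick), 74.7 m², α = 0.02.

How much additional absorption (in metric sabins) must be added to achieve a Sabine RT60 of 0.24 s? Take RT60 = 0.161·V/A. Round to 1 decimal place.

A₁ = Σ Sᵢαᵢ = 74.5·0.83 + 9.9·0.88 + 74.5·0.06 + 6.4·0.02 + 9.9·0.12 + 74.7·0.02 = 77.827 sabins.
V = 215.992 m³. Required absorption A₂ = 0.161 × 215.992 / 0.24 = 144.895 sabins.
ΔA = A₂ − A₁ = 144.895 − 77.827 = 67.1 sabins.

67.1 sabins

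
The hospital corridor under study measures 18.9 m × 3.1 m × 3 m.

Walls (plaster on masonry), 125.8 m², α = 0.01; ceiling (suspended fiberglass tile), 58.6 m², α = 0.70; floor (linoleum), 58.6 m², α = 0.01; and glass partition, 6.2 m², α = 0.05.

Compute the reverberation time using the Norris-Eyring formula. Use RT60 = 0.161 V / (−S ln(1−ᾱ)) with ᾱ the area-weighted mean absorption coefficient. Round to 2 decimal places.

S = Σ Sᵢ = 249.2 m².
Σ(Sᵢαᵢ) = 125.8·0.01 + 58.6·0.70 + 58.6·0.01 + 6.2·0.05 = 43.174.
Mean coefficient ᾱ = A/S = 0.1733.
−S·ln(1−ᾱ) = −249.2 × ln(1 − 0.1733) = 47.426.
V = 18.9 × 3.1 × 3 = 175.77 m³.
T = 0.161·V/[−S·ln(1−ᾱ)] = 0.161·175.77/47.426 = 0.60 s.

0.60 sec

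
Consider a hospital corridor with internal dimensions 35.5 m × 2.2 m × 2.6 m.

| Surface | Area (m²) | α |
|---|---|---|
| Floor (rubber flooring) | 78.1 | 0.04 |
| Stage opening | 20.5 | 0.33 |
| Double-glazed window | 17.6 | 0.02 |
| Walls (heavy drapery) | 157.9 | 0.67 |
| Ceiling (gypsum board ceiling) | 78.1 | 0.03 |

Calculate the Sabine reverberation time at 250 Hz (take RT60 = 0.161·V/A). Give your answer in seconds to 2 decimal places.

Total absorption A = 78.1×0.04 + 20.5×0.33 + 17.6×0.02 + 157.9×0.67 + 78.1×0.03
  = 3.124 + 6.765 + 0.352 + 105.793 + 2.343 = 118.377 m² sabins.
V = 35.5·2.2·2.6 = 203.06 m³.
RT60 = 0.161 · V / A = 0.161 × 203.06 / 118.377 = 0.28 s.

0.28 s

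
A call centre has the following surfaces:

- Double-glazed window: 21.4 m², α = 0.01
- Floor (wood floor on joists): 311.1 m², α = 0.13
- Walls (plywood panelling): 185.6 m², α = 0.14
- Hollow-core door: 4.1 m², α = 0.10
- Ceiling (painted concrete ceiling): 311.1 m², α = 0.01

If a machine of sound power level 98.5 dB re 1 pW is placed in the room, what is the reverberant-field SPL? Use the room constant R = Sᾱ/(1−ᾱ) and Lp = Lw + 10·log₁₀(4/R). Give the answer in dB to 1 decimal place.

85.7 dB

Σ(Sᵢαᵢ) = 21.4·0.01 + 311.1·0.13 + 185.6·0.14 + 4.1·0.10 + 311.1·0.01 = 70.162; total area S = 833.3 m².
ᾱ = 70.162/833.3 = 0.0842; R = Sᾱ/(1−ᾱ) = 70.162/(1−0.0842) = 76.613 m².
Lp = 98.5 + 10·log₁₀(4/76.613) = 98.5 + (-12.82) = 85.7 dB.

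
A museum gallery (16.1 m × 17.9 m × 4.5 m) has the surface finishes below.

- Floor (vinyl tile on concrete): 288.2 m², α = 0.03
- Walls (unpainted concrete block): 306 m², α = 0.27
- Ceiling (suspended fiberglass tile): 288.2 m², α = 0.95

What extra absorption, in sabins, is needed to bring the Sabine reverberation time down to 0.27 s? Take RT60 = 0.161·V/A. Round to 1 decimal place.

408.3 sabins

A₁ = Σ Sᵢαᵢ = 288.2·0.03 + 306·0.27 + 288.2·0.95 = 365.056 sabins.
V = 1296.855 m³. Required absorption A₂ = 0.161 × 1296.855 / 0.27 = 773.310 sabins.
Shortfall: 773.310 − 365.056 = 408.3 sabins.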